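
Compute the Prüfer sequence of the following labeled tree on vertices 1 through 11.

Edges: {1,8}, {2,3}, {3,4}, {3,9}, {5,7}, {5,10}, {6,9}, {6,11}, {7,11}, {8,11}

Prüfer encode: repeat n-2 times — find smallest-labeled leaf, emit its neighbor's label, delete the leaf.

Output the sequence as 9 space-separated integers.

Answer: 8 3 3 9 11 6 11 5 7

Derivation:
Step 1: leaves = {1,2,4,10}. Remove smallest leaf 1, emit neighbor 8.
Step 2: leaves = {2,4,8,10}. Remove smallest leaf 2, emit neighbor 3.
Step 3: leaves = {4,8,10}. Remove smallest leaf 4, emit neighbor 3.
Step 4: leaves = {3,8,10}. Remove smallest leaf 3, emit neighbor 9.
Step 5: leaves = {8,9,10}. Remove smallest leaf 8, emit neighbor 11.
Step 6: leaves = {9,10}. Remove smallest leaf 9, emit neighbor 6.
Step 7: leaves = {6,10}. Remove smallest leaf 6, emit neighbor 11.
Step 8: leaves = {10,11}. Remove smallest leaf 10, emit neighbor 5.
Step 9: leaves = {5,11}. Remove smallest leaf 5, emit neighbor 7.
Done: 2 vertices remain (7, 11). Sequence = [8 3 3 9 11 6 11 5 7]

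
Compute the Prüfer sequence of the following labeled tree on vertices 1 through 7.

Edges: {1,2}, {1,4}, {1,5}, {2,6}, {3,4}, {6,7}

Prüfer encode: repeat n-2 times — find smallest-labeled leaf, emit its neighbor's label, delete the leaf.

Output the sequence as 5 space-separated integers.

Step 1: leaves = {3,5,7}. Remove smallest leaf 3, emit neighbor 4.
Step 2: leaves = {4,5,7}. Remove smallest leaf 4, emit neighbor 1.
Step 3: leaves = {5,7}. Remove smallest leaf 5, emit neighbor 1.
Step 4: leaves = {1,7}. Remove smallest leaf 1, emit neighbor 2.
Step 5: leaves = {2,7}. Remove smallest leaf 2, emit neighbor 6.
Done: 2 vertices remain (6, 7). Sequence = [4 1 1 2 6]

Answer: 4 1 1 2 6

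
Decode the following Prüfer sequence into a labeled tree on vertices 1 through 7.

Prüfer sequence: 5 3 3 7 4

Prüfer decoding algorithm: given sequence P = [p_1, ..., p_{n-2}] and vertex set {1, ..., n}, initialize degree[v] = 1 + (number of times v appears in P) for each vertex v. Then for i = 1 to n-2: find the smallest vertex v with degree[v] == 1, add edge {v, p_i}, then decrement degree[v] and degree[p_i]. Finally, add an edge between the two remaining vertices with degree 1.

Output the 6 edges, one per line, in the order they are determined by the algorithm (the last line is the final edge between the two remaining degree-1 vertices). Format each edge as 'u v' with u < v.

Answer: 1 5
2 3
3 5
3 7
4 6
4 7

Derivation:
Initial degrees: {1:1, 2:1, 3:3, 4:2, 5:2, 6:1, 7:2}
Step 1: smallest deg-1 vertex = 1, p_1 = 5. Add edge {1,5}. Now deg[1]=0, deg[5]=1.
Step 2: smallest deg-1 vertex = 2, p_2 = 3. Add edge {2,3}. Now deg[2]=0, deg[3]=2.
Step 3: smallest deg-1 vertex = 5, p_3 = 3. Add edge {3,5}. Now deg[5]=0, deg[3]=1.
Step 4: smallest deg-1 vertex = 3, p_4 = 7. Add edge {3,7}. Now deg[3]=0, deg[7]=1.
Step 5: smallest deg-1 vertex = 6, p_5 = 4. Add edge {4,6}. Now deg[6]=0, deg[4]=1.
Final: two remaining deg-1 vertices are 4, 7. Add edge {4,7}.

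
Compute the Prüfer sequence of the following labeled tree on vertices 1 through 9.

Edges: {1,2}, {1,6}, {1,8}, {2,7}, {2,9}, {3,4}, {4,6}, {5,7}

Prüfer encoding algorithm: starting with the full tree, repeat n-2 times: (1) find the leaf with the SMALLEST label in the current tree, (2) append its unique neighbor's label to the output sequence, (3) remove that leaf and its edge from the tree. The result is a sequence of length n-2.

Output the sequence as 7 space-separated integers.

Answer: 4 6 7 1 2 1 2

Derivation:
Step 1: leaves = {3,5,8,9}. Remove smallest leaf 3, emit neighbor 4.
Step 2: leaves = {4,5,8,9}. Remove smallest leaf 4, emit neighbor 6.
Step 3: leaves = {5,6,8,9}. Remove smallest leaf 5, emit neighbor 7.
Step 4: leaves = {6,7,8,9}. Remove smallest leaf 6, emit neighbor 1.
Step 5: leaves = {7,8,9}. Remove smallest leaf 7, emit neighbor 2.
Step 6: leaves = {8,9}. Remove smallest leaf 8, emit neighbor 1.
Step 7: leaves = {1,9}. Remove smallest leaf 1, emit neighbor 2.
Done: 2 vertices remain (2, 9). Sequence = [4 6 7 1 2 1 2]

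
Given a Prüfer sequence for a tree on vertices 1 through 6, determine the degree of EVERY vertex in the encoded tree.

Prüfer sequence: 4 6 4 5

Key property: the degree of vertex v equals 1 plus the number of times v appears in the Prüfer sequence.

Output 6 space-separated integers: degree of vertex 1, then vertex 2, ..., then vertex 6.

p_1 = 4: count[4] becomes 1
p_2 = 6: count[6] becomes 1
p_3 = 4: count[4] becomes 2
p_4 = 5: count[5] becomes 1
Degrees (1 + count): deg[1]=1+0=1, deg[2]=1+0=1, deg[3]=1+0=1, deg[4]=1+2=3, deg[5]=1+1=2, deg[6]=1+1=2

Answer: 1 1 1 3 2 2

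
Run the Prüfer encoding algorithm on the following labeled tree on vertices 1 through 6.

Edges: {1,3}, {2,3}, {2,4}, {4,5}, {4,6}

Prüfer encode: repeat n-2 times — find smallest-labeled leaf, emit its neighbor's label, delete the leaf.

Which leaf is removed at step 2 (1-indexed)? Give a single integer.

Answer: 3

Derivation:
Step 1: current leaves = {1,5,6}. Remove leaf 1 (neighbor: 3).
Step 2: current leaves = {3,5,6}. Remove leaf 3 (neighbor: 2).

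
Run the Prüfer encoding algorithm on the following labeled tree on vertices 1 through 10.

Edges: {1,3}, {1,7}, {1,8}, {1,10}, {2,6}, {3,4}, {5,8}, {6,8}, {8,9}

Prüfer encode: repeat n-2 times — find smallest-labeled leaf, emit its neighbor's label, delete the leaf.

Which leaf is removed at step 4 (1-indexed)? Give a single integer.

Step 1: current leaves = {2,4,5,7,9,10}. Remove leaf 2 (neighbor: 6).
Step 2: current leaves = {4,5,6,7,9,10}. Remove leaf 4 (neighbor: 3).
Step 3: current leaves = {3,5,6,7,9,10}. Remove leaf 3 (neighbor: 1).
Step 4: current leaves = {5,6,7,9,10}. Remove leaf 5 (neighbor: 8).

Answer: 5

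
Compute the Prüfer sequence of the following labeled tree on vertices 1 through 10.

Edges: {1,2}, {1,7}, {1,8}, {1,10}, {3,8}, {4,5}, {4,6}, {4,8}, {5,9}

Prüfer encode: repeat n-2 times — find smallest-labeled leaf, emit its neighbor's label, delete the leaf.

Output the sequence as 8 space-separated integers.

Answer: 1 8 4 1 5 4 8 1

Derivation:
Step 1: leaves = {2,3,6,7,9,10}. Remove smallest leaf 2, emit neighbor 1.
Step 2: leaves = {3,6,7,9,10}. Remove smallest leaf 3, emit neighbor 8.
Step 3: leaves = {6,7,9,10}. Remove smallest leaf 6, emit neighbor 4.
Step 4: leaves = {7,9,10}. Remove smallest leaf 7, emit neighbor 1.
Step 5: leaves = {9,10}. Remove smallest leaf 9, emit neighbor 5.
Step 6: leaves = {5,10}. Remove smallest leaf 5, emit neighbor 4.
Step 7: leaves = {4,10}. Remove smallest leaf 4, emit neighbor 8.
Step 8: leaves = {8,10}. Remove smallest leaf 8, emit neighbor 1.
Done: 2 vertices remain (1, 10). Sequence = [1 8 4 1 5 4 8 1]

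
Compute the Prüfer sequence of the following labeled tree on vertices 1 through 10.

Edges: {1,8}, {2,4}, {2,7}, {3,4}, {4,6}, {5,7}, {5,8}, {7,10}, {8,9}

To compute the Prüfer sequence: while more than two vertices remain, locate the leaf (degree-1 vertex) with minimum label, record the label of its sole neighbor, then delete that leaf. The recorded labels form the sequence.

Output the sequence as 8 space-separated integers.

Answer: 8 4 4 2 7 8 5 7

Derivation:
Step 1: leaves = {1,3,6,9,10}. Remove smallest leaf 1, emit neighbor 8.
Step 2: leaves = {3,6,9,10}. Remove smallest leaf 3, emit neighbor 4.
Step 3: leaves = {6,9,10}. Remove smallest leaf 6, emit neighbor 4.
Step 4: leaves = {4,9,10}. Remove smallest leaf 4, emit neighbor 2.
Step 5: leaves = {2,9,10}. Remove smallest leaf 2, emit neighbor 7.
Step 6: leaves = {9,10}. Remove smallest leaf 9, emit neighbor 8.
Step 7: leaves = {8,10}. Remove smallest leaf 8, emit neighbor 5.
Step 8: leaves = {5,10}. Remove smallest leaf 5, emit neighbor 7.
Done: 2 vertices remain (7, 10). Sequence = [8 4 4 2 7 8 5 7]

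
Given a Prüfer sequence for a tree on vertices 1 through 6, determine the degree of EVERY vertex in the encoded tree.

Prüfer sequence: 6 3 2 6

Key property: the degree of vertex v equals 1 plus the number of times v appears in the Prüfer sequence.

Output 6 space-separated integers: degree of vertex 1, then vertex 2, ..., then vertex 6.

Answer: 1 2 2 1 1 3

Derivation:
p_1 = 6: count[6] becomes 1
p_2 = 3: count[3] becomes 1
p_3 = 2: count[2] becomes 1
p_4 = 6: count[6] becomes 2
Degrees (1 + count): deg[1]=1+0=1, deg[2]=1+1=2, deg[3]=1+1=2, deg[4]=1+0=1, deg[5]=1+0=1, deg[6]=1+2=3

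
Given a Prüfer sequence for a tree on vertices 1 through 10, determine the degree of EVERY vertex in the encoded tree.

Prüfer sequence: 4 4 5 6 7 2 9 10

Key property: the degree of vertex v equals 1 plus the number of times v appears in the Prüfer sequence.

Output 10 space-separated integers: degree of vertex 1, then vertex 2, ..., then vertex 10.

Answer: 1 2 1 3 2 2 2 1 2 2

Derivation:
p_1 = 4: count[4] becomes 1
p_2 = 4: count[4] becomes 2
p_3 = 5: count[5] becomes 1
p_4 = 6: count[6] becomes 1
p_5 = 7: count[7] becomes 1
p_6 = 2: count[2] becomes 1
p_7 = 9: count[9] becomes 1
p_8 = 10: count[10] becomes 1
Degrees (1 + count): deg[1]=1+0=1, deg[2]=1+1=2, deg[3]=1+0=1, deg[4]=1+2=3, deg[5]=1+1=2, deg[6]=1+1=2, deg[7]=1+1=2, deg[8]=1+0=1, deg[9]=1+1=2, deg[10]=1+1=2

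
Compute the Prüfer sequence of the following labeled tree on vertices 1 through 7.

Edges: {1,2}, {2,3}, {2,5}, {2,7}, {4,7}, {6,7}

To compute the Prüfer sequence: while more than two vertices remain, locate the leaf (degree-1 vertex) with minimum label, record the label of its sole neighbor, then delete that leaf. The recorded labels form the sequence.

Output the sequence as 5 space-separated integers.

Answer: 2 2 7 2 7

Derivation:
Step 1: leaves = {1,3,4,5,6}. Remove smallest leaf 1, emit neighbor 2.
Step 2: leaves = {3,4,5,6}. Remove smallest leaf 3, emit neighbor 2.
Step 3: leaves = {4,5,6}. Remove smallest leaf 4, emit neighbor 7.
Step 4: leaves = {5,6}. Remove smallest leaf 5, emit neighbor 2.
Step 5: leaves = {2,6}. Remove smallest leaf 2, emit neighbor 7.
Done: 2 vertices remain (6, 7). Sequence = [2 2 7 2 7]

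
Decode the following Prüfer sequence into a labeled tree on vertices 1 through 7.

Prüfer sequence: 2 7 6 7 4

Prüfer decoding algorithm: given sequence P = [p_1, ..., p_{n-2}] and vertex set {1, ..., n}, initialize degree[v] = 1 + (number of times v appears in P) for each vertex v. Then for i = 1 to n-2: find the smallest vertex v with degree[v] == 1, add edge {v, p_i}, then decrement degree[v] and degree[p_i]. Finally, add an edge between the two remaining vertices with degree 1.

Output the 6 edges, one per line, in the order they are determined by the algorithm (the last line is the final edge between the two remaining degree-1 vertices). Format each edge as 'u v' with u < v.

Answer: 1 2
2 7
3 6
5 7
4 6
4 7

Derivation:
Initial degrees: {1:1, 2:2, 3:1, 4:2, 5:1, 6:2, 7:3}
Step 1: smallest deg-1 vertex = 1, p_1 = 2. Add edge {1,2}. Now deg[1]=0, deg[2]=1.
Step 2: smallest deg-1 vertex = 2, p_2 = 7. Add edge {2,7}. Now deg[2]=0, deg[7]=2.
Step 3: smallest deg-1 vertex = 3, p_3 = 6. Add edge {3,6}. Now deg[3]=0, deg[6]=1.
Step 4: smallest deg-1 vertex = 5, p_4 = 7. Add edge {5,7}. Now deg[5]=0, deg[7]=1.
Step 5: smallest deg-1 vertex = 6, p_5 = 4. Add edge {4,6}. Now deg[6]=0, deg[4]=1.
Final: two remaining deg-1 vertices are 4, 7. Add edge {4,7}.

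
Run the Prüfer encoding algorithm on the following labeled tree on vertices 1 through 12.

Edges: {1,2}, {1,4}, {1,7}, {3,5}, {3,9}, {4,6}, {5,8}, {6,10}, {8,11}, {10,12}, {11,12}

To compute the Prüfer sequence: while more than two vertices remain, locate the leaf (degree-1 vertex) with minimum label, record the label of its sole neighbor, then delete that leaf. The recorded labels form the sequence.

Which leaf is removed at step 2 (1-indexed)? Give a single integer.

Step 1: current leaves = {2,7,9}. Remove leaf 2 (neighbor: 1).
Step 2: current leaves = {7,9}. Remove leaf 7 (neighbor: 1).

Answer: 7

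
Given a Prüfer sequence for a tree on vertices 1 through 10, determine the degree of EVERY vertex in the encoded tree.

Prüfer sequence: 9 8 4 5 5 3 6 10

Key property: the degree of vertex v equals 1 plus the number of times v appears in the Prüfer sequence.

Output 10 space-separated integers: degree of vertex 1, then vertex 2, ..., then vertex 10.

p_1 = 9: count[9] becomes 1
p_2 = 8: count[8] becomes 1
p_3 = 4: count[4] becomes 1
p_4 = 5: count[5] becomes 1
p_5 = 5: count[5] becomes 2
p_6 = 3: count[3] becomes 1
p_7 = 6: count[6] becomes 1
p_8 = 10: count[10] becomes 1
Degrees (1 + count): deg[1]=1+0=1, deg[2]=1+0=1, deg[3]=1+1=2, deg[4]=1+1=2, deg[5]=1+2=3, deg[6]=1+1=2, deg[7]=1+0=1, deg[8]=1+1=2, deg[9]=1+1=2, deg[10]=1+1=2

Answer: 1 1 2 2 3 2 1 2 2 2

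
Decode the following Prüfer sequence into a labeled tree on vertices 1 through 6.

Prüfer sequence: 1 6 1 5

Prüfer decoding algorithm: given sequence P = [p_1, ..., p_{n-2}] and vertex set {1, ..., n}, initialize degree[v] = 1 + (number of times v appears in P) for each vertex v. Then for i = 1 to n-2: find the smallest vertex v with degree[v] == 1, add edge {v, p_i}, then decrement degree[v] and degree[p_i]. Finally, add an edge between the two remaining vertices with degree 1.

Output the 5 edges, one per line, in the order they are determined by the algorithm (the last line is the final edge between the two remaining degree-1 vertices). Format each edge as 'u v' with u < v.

Initial degrees: {1:3, 2:1, 3:1, 4:1, 5:2, 6:2}
Step 1: smallest deg-1 vertex = 2, p_1 = 1. Add edge {1,2}. Now deg[2]=0, deg[1]=2.
Step 2: smallest deg-1 vertex = 3, p_2 = 6. Add edge {3,6}. Now deg[3]=0, deg[6]=1.
Step 3: smallest deg-1 vertex = 4, p_3 = 1. Add edge {1,4}. Now deg[4]=0, deg[1]=1.
Step 4: smallest deg-1 vertex = 1, p_4 = 5. Add edge {1,5}. Now deg[1]=0, deg[5]=1.
Final: two remaining deg-1 vertices are 5, 6. Add edge {5,6}.

Answer: 1 2
3 6
1 4
1 5
5 6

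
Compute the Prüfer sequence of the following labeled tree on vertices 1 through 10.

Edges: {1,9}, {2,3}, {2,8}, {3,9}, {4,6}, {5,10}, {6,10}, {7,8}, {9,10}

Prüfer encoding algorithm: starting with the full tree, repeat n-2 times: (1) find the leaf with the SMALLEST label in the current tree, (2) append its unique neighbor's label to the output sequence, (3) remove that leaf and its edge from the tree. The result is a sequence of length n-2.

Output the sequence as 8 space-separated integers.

Answer: 9 6 10 10 8 2 3 9

Derivation:
Step 1: leaves = {1,4,5,7}. Remove smallest leaf 1, emit neighbor 9.
Step 2: leaves = {4,5,7}. Remove smallest leaf 4, emit neighbor 6.
Step 3: leaves = {5,6,7}. Remove smallest leaf 5, emit neighbor 10.
Step 4: leaves = {6,7}. Remove smallest leaf 6, emit neighbor 10.
Step 5: leaves = {7,10}. Remove smallest leaf 7, emit neighbor 8.
Step 6: leaves = {8,10}. Remove smallest leaf 8, emit neighbor 2.
Step 7: leaves = {2,10}. Remove smallest leaf 2, emit neighbor 3.
Step 8: leaves = {3,10}. Remove smallest leaf 3, emit neighbor 9.
Done: 2 vertices remain (9, 10). Sequence = [9 6 10 10 8 2 3 9]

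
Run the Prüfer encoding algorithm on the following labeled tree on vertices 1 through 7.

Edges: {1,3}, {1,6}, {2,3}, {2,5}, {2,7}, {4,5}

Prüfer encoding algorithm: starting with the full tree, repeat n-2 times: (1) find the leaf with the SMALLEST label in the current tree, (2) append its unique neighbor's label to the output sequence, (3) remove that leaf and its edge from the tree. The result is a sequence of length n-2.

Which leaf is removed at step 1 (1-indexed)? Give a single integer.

Answer: 4

Derivation:
Step 1: current leaves = {4,6,7}. Remove leaf 4 (neighbor: 5).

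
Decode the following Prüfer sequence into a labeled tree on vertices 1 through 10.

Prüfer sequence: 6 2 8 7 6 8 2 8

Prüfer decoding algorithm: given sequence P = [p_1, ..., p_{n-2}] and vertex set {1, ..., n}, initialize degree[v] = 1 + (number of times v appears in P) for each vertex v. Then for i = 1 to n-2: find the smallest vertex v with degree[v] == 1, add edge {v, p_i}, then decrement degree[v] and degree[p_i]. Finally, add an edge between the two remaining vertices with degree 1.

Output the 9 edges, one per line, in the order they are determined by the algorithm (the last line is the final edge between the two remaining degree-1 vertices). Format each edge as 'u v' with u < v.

Answer: 1 6
2 3
4 8
5 7
6 7
6 8
2 9
2 8
8 10

Derivation:
Initial degrees: {1:1, 2:3, 3:1, 4:1, 5:1, 6:3, 7:2, 8:4, 9:1, 10:1}
Step 1: smallest deg-1 vertex = 1, p_1 = 6. Add edge {1,6}. Now deg[1]=0, deg[6]=2.
Step 2: smallest deg-1 vertex = 3, p_2 = 2. Add edge {2,3}. Now deg[3]=0, deg[2]=2.
Step 3: smallest deg-1 vertex = 4, p_3 = 8. Add edge {4,8}. Now deg[4]=0, deg[8]=3.
Step 4: smallest deg-1 vertex = 5, p_4 = 7. Add edge {5,7}. Now deg[5]=0, deg[7]=1.
Step 5: smallest deg-1 vertex = 7, p_5 = 6. Add edge {6,7}. Now deg[7]=0, deg[6]=1.
Step 6: smallest deg-1 vertex = 6, p_6 = 8. Add edge {6,8}. Now deg[6]=0, deg[8]=2.
Step 7: smallest deg-1 vertex = 9, p_7 = 2. Add edge {2,9}. Now deg[9]=0, deg[2]=1.
Step 8: smallest deg-1 vertex = 2, p_8 = 8. Add edge {2,8}. Now deg[2]=0, deg[8]=1.
Final: two remaining deg-1 vertices are 8, 10. Add edge {8,10}.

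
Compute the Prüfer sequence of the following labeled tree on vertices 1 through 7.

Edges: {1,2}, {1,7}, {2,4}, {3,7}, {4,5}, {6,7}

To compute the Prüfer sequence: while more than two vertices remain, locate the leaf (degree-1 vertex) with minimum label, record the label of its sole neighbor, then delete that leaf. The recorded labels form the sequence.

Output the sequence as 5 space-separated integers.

Answer: 7 4 2 1 7

Derivation:
Step 1: leaves = {3,5,6}. Remove smallest leaf 3, emit neighbor 7.
Step 2: leaves = {5,6}. Remove smallest leaf 5, emit neighbor 4.
Step 3: leaves = {4,6}. Remove smallest leaf 4, emit neighbor 2.
Step 4: leaves = {2,6}. Remove smallest leaf 2, emit neighbor 1.
Step 5: leaves = {1,6}. Remove smallest leaf 1, emit neighbor 7.
Done: 2 vertices remain (6, 7). Sequence = [7 4 2 1 7]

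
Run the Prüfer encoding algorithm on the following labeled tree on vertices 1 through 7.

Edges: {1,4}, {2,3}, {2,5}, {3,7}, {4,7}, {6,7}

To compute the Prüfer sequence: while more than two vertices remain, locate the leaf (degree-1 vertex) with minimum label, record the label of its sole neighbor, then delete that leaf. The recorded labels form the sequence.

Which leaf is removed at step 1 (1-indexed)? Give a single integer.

Answer: 1

Derivation:
Step 1: current leaves = {1,5,6}. Remove leaf 1 (neighbor: 4).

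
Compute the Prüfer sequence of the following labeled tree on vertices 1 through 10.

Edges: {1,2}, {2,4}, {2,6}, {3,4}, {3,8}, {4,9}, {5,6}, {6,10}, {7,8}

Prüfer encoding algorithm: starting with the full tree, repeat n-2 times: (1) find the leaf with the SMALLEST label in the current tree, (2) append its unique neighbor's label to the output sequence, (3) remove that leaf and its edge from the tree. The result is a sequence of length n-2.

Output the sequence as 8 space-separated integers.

Answer: 2 6 8 3 4 4 2 6

Derivation:
Step 1: leaves = {1,5,7,9,10}. Remove smallest leaf 1, emit neighbor 2.
Step 2: leaves = {5,7,9,10}. Remove smallest leaf 5, emit neighbor 6.
Step 3: leaves = {7,9,10}. Remove smallest leaf 7, emit neighbor 8.
Step 4: leaves = {8,9,10}. Remove smallest leaf 8, emit neighbor 3.
Step 5: leaves = {3,9,10}. Remove smallest leaf 3, emit neighbor 4.
Step 6: leaves = {9,10}. Remove smallest leaf 9, emit neighbor 4.
Step 7: leaves = {4,10}. Remove smallest leaf 4, emit neighbor 2.
Step 8: leaves = {2,10}. Remove smallest leaf 2, emit neighbor 6.
Done: 2 vertices remain (6, 10). Sequence = [2 6 8 3 4 4 2 6]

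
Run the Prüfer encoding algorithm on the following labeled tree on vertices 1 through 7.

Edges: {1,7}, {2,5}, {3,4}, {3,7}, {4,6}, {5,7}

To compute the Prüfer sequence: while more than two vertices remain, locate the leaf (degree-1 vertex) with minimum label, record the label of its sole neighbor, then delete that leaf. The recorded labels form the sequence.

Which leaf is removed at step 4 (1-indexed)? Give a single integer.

Step 1: current leaves = {1,2,6}. Remove leaf 1 (neighbor: 7).
Step 2: current leaves = {2,6}. Remove leaf 2 (neighbor: 5).
Step 3: current leaves = {5,6}. Remove leaf 5 (neighbor: 7).
Step 4: current leaves = {6,7}. Remove leaf 6 (neighbor: 4).

Answer: 6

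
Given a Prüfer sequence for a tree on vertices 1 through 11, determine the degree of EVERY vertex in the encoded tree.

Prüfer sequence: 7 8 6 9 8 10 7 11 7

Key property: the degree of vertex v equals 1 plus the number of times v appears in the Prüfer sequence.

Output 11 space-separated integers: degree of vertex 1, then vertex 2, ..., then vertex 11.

p_1 = 7: count[7] becomes 1
p_2 = 8: count[8] becomes 1
p_3 = 6: count[6] becomes 1
p_4 = 9: count[9] becomes 1
p_5 = 8: count[8] becomes 2
p_6 = 10: count[10] becomes 1
p_7 = 7: count[7] becomes 2
p_8 = 11: count[11] becomes 1
p_9 = 7: count[7] becomes 3
Degrees (1 + count): deg[1]=1+0=1, deg[2]=1+0=1, deg[3]=1+0=1, deg[4]=1+0=1, deg[5]=1+0=1, deg[6]=1+1=2, deg[7]=1+3=4, deg[8]=1+2=3, deg[9]=1+1=2, deg[10]=1+1=2, deg[11]=1+1=2

Answer: 1 1 1 1 1 2 4 3 2 2 2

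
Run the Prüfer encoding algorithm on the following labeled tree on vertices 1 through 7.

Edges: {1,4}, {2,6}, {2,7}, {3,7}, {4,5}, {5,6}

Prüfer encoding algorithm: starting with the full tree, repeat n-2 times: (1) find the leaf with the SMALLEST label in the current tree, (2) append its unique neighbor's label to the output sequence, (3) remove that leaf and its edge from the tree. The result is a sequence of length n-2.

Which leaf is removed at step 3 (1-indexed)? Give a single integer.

Step 1: current leaves = {1,3}. Remove leaf 1 (neighbor: 4).
Step 2: current leaves = {3,4}. Remove leaf 3 (neighbor: 7).
Step 3: current leaves = {4,7}. Remove leaf 4 (neighbor: 5).

Answer: 4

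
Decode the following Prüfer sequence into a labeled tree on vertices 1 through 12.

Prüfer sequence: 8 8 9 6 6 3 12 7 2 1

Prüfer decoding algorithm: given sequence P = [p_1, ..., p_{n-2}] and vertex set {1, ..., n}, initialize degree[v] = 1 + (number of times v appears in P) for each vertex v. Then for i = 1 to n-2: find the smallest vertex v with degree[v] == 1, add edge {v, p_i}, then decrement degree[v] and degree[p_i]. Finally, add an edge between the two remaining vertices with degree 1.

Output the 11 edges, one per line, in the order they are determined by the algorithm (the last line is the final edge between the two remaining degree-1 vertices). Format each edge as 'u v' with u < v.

Answer: 4 8
5 8
8 9
6 9
6 10
3 6
3 12
7 11
2 7
1 2
1 12

Derivation:
Initial degrees: {1:2, 2:2, 3:2, 4:1, 5:1, 6:3, 7:2, 8:3, 9:2, 10:1, 11:1, 12:2}
Step 1: smallest deg-1 vertex = 4, p_1 = 8. Add edge {4,8}. Now deg[4]=0, deg[8]=2.
Step 2: smallest deg-1 vertex = 5, p_2 = 8. Add edge {5,8}. Now deg[5]=0, deg[8]=1.
Step 3: smallest deg-1 vertex = 8, p_3 = 9. Add edge {8,9}. Now deg[8]=0, deg[9]=1.
Step 4: smallest deg-1 vertex = 9, p_4 = 6. Add edge {6,9}. Now deg[9]=0, deg[6]=2.
Step 5: smallest deg-1 vertex = 10, p_5 = 6. Add edge {6,10}. Now deg[10]=0, deg[6]=1.
Step 6: smallest deg-1 vertex = 6, p_6 = 3. Add edge {3,6}. Now deg[6]=0, deg[3]=1.
Step 7: smallest deg-1 vertex = 3, p_7 = 12. Add edge {3,12}. Now deg[3]=0, deg[12]=1.
Step 8: smallest deg-1 vertex = 11, p_8 = 7. Add edge {7,11}. Now deg[11]=0, deg[7]=1.
Step 9: smallest deg-1 vertex = 7, p_9 = 2. Add edge {2,7}. Now deg[7]=0, deg[2]=1.
Step 10: smallest deg-1 vertex = 2, p_10 = 1. Add edge {1,2}. Now deg[2]=0, deg[1]=1.
Final: two remaining deg-1 vertices are 1, 12. Add edge {1,12}.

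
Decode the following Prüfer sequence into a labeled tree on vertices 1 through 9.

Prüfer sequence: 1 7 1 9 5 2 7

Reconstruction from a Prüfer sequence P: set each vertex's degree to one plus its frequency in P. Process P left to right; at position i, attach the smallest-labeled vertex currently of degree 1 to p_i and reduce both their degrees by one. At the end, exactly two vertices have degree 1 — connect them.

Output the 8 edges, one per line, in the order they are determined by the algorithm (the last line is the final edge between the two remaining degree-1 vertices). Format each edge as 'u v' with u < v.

Initial degrees: {1:3, 2:2, 3:1, 4:1, 5:2, 6:1, 7:3, 8:1, 9:2}
Step 1: smallest deg-1 vertex = 3, p_1 = 1. Add edge {1,3}. Now deg[3]=0, deg[1]=2.
Step 2: smallest deg-1 vertex = 4, p_2 = 7. Add edge {4,7}. Now deg[4]=0, deg[7]=2.
Step 3: smallest deg-1 vertex = 6, p_3 = 1. Add edge {1,6}. Now deg[6]=0, deg[1]=1.
Step 4: smallest deg-1 vertex = 1, p_4 = 9. Add edge {1,9}. Now deg[1]=0, deg[9]=1.
Step 5: smallest deg-1 vertex = 8, p_5 = 5. Add edge {5,8}. Now deg[8]=0, deg[5]=1.
Step 6: smallest deg-1 vertex = 5, p_6 = 2. Add edge {2,5}. Now deg[5]=0, deg[2]=1.
Step 7: smallest deg-1 vertex = 2, p_7 = 7. Add edge {2,7}. Now deg[2]=0, deg[7]=1.
Final: two remaining deg-1 vertices are 7, 9. Add edge {7,9}.

Answer: 1 3
4 7
1 6
1 9
5 8
2 5
2 7
7 9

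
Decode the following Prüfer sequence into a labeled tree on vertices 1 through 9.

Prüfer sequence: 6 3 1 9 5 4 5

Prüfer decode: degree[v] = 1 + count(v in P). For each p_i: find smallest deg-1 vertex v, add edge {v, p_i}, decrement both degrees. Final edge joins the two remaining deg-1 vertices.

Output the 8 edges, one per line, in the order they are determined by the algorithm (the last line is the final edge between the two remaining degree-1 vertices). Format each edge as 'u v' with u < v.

Answer: 2 6
3 6
1 3
1 9
5 7
4 8
4 5
5 9

Derivation:
Initial degrees: {1:2, 2:1, 3:2, 4:2, 5:3, 6:2, 7:1, 8:1, 9:2}
Step 1: smallest deg-1 vertex = 2, p_1 = 6. Add edge {2,6}. Now deg[2]=0, deg[6]=1.
Step 2: smallest deg-1 vertex = 6, p_2 = 3. Add edge {3,6}. Now deg[6]=0, deg[3]=1.
Step 3: smallest deg-1 vertex = 3, p_3 = 1. Add edge {1,3}. Now deg[3]=0, deg[1]=1.
Step 4: smallest deg-1 vertex = 1, p_4 = 9. Add edge {1,9}. Now deg[1]=0, deg[9]=1.
Step 5: smallest deg-1 vertex = 7, p_5 = 5. Add edge {5,7}. Now deg[7]=0, deg[5]=2.
Step 6: smallest deg-1 vertex = 8, p_6 = 4. Add edge {4,8}. Now deg[8]=0, deg[4]=1.
Step 7: smallest deg-1 vertex = 4, p_7 = 5. Add edge {4,5}. Now deg[4]=0, deg[5]=1.
Final: two remaining deg-1 vertices are 5, 9. Add edge {5,9}.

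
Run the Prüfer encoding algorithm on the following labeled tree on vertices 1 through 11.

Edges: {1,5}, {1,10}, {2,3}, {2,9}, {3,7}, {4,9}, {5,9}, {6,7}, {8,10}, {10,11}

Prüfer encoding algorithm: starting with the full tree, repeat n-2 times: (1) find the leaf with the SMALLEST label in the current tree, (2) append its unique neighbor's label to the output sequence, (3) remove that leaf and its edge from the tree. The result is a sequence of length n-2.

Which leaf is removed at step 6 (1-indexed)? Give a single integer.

Answer: 8

Derivation:
Step 1: current leaves = {4,6,8,11}. Remove leaf 4 (neighbor: 9).
Step 2: current leaves = {6,8,11}. Remove leaf 6 (neighbor: 7).
Step 3: current leaves = {7,8,11}. Remove leaf 7 (neighbor: 3).
Step 4: current leaves = {3,8,11}. Remove leaf 3 (neighbor: 2).
Step 5: current leaves = {2,8,11}. Remove leaf 2 (neighbor: 9).
Step 6: current leaves = {8,9,11}. Remove leaf 8 (neighbor: 10).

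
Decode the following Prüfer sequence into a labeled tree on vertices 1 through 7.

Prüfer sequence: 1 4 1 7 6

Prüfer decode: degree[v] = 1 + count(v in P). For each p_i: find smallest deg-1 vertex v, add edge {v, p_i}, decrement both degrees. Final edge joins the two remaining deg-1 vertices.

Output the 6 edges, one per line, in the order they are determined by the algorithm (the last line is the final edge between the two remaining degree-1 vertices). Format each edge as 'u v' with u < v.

Answer: 1 2
3 4
1 4
1 7
5 6
6 7

Derivation:
Initial degrees: {1:3, 2:1, 3:1, 4:2, 5:1, 6:2, 7:2}
Step 1: smallest deg-1 vertex = 2, p_1 = 1. Add edge {1,2}. Now deg[2]=0, deg[1]=2.
Step 2: smallest deg-1 vertex = 3, p_2 = 4. Add edge {3,4}. Now deg[3]=0, deg[4]=1.
Step 3: smallest deg-1 vertex = 4, p_3 = 1. Add edge {1,4}. Now deg[4]=0, deg[1]=1.
Step 4: smallest deg-1 vertex = 1, p_4 = 7. Add edge {1,7}. Now deg[1]=0, deg[7]=1.
Step 5: smallest deg-1 vertex = 5, p_5 = 6. Add edge {5,6}. Now deg[5]=0, deg[6]=1.
Final: two remaining deg-1 vertices are 6, 7. Add edge {6,7}.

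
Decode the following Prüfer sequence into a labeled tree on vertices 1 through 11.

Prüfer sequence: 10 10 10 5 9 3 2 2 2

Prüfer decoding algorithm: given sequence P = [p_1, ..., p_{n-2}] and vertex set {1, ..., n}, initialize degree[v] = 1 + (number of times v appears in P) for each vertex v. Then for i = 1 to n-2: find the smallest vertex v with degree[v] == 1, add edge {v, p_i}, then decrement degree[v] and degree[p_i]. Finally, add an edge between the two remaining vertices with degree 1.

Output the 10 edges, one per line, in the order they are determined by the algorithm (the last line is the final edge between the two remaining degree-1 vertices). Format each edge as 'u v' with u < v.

Answer: 1 10
4 10
6 10
5 7
5 9
3 8
2 3
2 9
2 10
2 11

Derivation:
Initial degrees: {1:1, 2:4, 3:2, 4:1, 5:2, 6:1, 7:1, 8:1, 9:2, 10:4, 11:1}
Step 1: smallest deg-1 vertex = 1, p_1 = 10. Add edge {1,10}. Now deg[1]=0, deg[10]=3.
Step 2: smallest deg-1 vertex = 4, p_2 = 10. Add edge {4,10}. Now deg[4]=0, deg[10]=2.
Step 3: smallest deg-1 vertex = 6, p_3 = 10. Add edge {6,10}. Now deg[6]=0, deg[10]=1.
Step 4: smallest deg-1 vertex = 7, p_4 = 5. Add edge {5,7}. Now deg[7]=0, deg[5]=1.
Step 5: smallest deg-1 vertex = 5, p_5 = 9. Add edge {5,9}. Now deg[5]=0, deg[9]=1.
Step 6: smallest deg-1 vertex = 8, p_6 = 3. Add edge {3,8}. Now deg[8]=0, deg[3]=1.
Step 7: smallest deg-1 vertex = 3, p_7 = 2. Add edge {2,3}. Now deg[3]=0, deg[2]=3.
Step 8: smallest deg-1 vertex = 9, p_8 = 2. Add edge {2,9}. Now deg[9]=0, deg[2]=2.
Step 9: smallest deg-1 vertex = 10, p_9 = 2. Add edge {2,10}. Now deg[10]=0, deg[2]=1.
Final: two remaining deg-1 vertices are 2, 11. Add edge {2,11}.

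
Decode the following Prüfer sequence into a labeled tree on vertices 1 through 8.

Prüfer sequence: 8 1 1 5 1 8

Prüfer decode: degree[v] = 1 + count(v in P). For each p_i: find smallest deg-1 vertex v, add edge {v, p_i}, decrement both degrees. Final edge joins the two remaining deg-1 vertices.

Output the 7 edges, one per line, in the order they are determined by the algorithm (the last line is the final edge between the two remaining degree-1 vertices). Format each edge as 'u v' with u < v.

Initial degrees: {1:4, 2:1, 3:1, 4:1, 5:2, 6:1, 7:1, 8:3}
Step 1: smallest deg-1 vertex = 2, p_1 = 8. Add edge {2,8}. Now deg[2]=0, deg[8]=2.
Step 2: smallest deg-1 vertex = 3, p_2 = 1. Add edge {1,3}. Now deg[3]=0, deg[1]=3.
Step 3: smallest deg-1 vertex = 4, p_3 = 1. Add edge {1,4}. Now deg[4]=0, deg[1]=2.
Step 4: smallest deg-1 vertex = 6, p_4 = 5. Add edge {5,6}. Now deg[6]=0, deg[5]=1.
Step 5: smallest deg-1 vertex = 5, p_5 = 1. Add edge {1,5}. Now deg[5]=0, deg[1]=1.
Step 6: smallest deg-1 vertex = 1, p_6 = 8. Add edge {1,8}. Now deg[1]=0, deg[8]=1.
Final: two remaining deg-1 vertices are 7, 8. Add edge {7,8}.

Answer: 2 8
1 3
1 4
5 6
1 5
1 8
7 8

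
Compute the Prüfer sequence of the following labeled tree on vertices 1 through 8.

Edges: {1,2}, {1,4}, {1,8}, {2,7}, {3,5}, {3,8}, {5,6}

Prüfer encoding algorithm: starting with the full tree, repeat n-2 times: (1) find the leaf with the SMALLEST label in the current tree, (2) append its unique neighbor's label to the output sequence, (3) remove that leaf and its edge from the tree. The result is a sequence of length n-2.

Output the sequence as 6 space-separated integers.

Step 1: leaves = {4,6,7}. Remove smallest leaf 4, emit neighbor 1.
Step 2: leaves = {6,7}. Remove smallest leaf 6, emit neighbor 5.
Step 3: leaves = {5,7}. Remove smallest leaf 5, emit neighbor 3.
Step 4: leaves = {3,7}. Remove smallest leaf 3, emit neighbor 8.
Step 5: leaves = {7,8}. Remove smallest leaf 7, emit neighbor 2.
Step 6: leaves = {2,8}. Remove smallest leaf 2, emit neighbor 1.
Done: 2 vertices remain (1, 8). Sequence = [1 5 3 8 2 1]

Answer: 1 5 3 8 2 1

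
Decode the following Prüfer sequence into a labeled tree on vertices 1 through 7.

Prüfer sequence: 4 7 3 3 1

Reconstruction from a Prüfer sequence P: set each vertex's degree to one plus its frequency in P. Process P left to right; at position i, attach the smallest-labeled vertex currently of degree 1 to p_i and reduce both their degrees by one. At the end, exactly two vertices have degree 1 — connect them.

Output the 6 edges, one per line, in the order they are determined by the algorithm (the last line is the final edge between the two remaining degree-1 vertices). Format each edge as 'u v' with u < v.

Answer: 2 4
4 7
3 5
3 6
1 3
1 7

Derivation:
Initial degrees: {1:2, 2:1, 3:3, 4:2, 5:1, 6:1, 7:2}
Step 1: smallest deg-1 vertex = 2, p_1 = 4. Add edge {2,4}. Now deg[2]=0, deg[4]=1.
Step 2: smallest deg-1 vertex = 4, p_2 = 7. Add edge {4,7}. Now deg[4]=0, deg[7]=1.
Step 3: smallest deg-1 vertex = 5, p_3 = 3. Add edge {3,5}. Now deg[5]=0, deg[3]=2.
Step 4: smallest deg-1 vertex = 6, p_4 = 3. Add edge {3,6}. Now deg[6]=0, deg[3]=1.
Step 5: smallest deg-1 vertex = 3, p_5 = 1. Add edge {1,3}. Now deg[3]=0, deg[1]=1.
Final: two remaining deg-1 vertices are 1, 7. Add edge {1,7}.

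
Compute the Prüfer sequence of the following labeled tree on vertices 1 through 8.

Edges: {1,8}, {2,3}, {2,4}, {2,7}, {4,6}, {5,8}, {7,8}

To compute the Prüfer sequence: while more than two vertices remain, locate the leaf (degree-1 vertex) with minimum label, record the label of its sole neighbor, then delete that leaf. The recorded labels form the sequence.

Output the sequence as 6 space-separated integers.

Answer: 8 2 8 4 2 7

Derivation:
Step 1: leaves = {1,3,5,6}. Remove smallest leaf 1, emit neighbor 8.
Step 2: leaves = {3,5,6}. Remove smallest leaf 3, emit neighbor 2.
Step 3: leaves = {5,6}. Remove smallest leaf 5, emit neighbor 8.
Step 4: leaves = {6,8}. Remove smallest leaf 6, emit neighbor 4.
Step 5: leaves = {4,8}. Remove smallest leaf 4, emit neighbor 2.
Step 6: leaves = {2,8}. Remove smallest leaf 2, emit neighbor 7.
Done: 2 vertices remain (7, 8). Sequence = [8 2 8 4 2 7]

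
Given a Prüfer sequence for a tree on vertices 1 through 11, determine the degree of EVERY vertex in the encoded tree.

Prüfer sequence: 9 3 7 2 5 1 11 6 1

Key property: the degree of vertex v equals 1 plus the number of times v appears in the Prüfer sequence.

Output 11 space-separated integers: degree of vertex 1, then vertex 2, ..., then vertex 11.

Answer: 3 2 2 1 2 2 2 1 2 1 2

Derivation:
p_1 = 9: count[9] becomes 1
p_2 = 3: count[3] becomes 1
p_3 = 7: count[7] becomes 1
p_4 = 2: count[2] becomes 1
p_5 = 5: count[5] becomes 1
p_6 = 1: count[1] becomes 1
p_7 = 11: count[11] becomes 1
p_8 = 6: count[6] becomes 1
p_9 = 1: count[1] becomes 2
Degrees (1 + count): deg[1]=1+2=3, deg[2]=1+1=2, deg[3]=1+1=2, deg[4]=1+0=1, deg[5]=1+1=2, deg[6]=1+1=2, deg[7]=1+1=2, deg[8]=1+0=1, deg[9]=1+1=2, deg[10]=1+0=1, deg[11]=1+1=2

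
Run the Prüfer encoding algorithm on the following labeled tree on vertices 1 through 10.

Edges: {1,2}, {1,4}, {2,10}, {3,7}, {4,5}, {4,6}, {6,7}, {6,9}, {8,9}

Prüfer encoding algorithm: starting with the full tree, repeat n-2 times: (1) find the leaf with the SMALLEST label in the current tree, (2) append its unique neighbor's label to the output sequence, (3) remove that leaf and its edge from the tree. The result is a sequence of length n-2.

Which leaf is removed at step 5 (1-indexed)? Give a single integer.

Step 1: current leaves = {3,5,8,10}. Remove leaf 3 (neighbor: 7).
Step 2: current leaves = {5,7,8,10}. Remove leaf 5 (neighbor: 4).
Step 3: current leaves = {7,8,10}. Remove leaf 7 (neighbor: 6).
Step 4: current leaves = {8,10}. Remove leaf 8 (neighbor: 9).
Step 5: current leaves = {9,10}. Remove leaf 9 (neighbor: 6).

Answer: 9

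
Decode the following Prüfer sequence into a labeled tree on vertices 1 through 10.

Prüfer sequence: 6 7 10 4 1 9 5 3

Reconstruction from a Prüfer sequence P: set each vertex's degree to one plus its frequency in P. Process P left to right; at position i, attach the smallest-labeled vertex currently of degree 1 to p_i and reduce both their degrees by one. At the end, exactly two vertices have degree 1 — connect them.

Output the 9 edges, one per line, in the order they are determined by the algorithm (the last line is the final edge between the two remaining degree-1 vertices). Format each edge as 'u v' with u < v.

Initial degrees: {1:2, 2:1, 3:2, 4:2, 5:2, 6:2, 7:2, 8:1, 9:2, 10:2}
Step 1: smallest deg-1 vertex = 2, p_1 = 6. Add edge {2,6}. Now deg[2]=0, deg[6]=1.
Step 2: smallest deg-1 vertex = 6, p_2 = 7. Add edge {6,7}. Now deg[6]=0, deg[7]=1.
Step 3: smallest deg-1 vertex = 7, p_3 = 10. Add edge {7,10}. Now deg[7]=0, deg[10]=1.
Step 4: smallest deg-1 vertex = 8, p_4 = 4. Add edge {4,8}. Now deg[8]=0, deg[4]=1.
Step 5: smallest deg-1 vertex = 4, p_5 = 1. Add edge {1,4}. Now deg[4]=0, deg[1]=1.
Step 6: smallest deg-1 vertex = 1, p_6 = 9. Add edge {1,9}. Now deg[1]=0, deg[9]=1.
Step 7: smallest deg-1 vertex = 9, p_7 = 5. Add edge {5,9}. Now deg[9]=0, deg[5]=1.
Step 8: smallest deg-1 vertex = 5, p_8 = 3. Add edge {3,5}. Now deg[5]=0, deg[3]=1.
Final: two remaining deg-1 vertices are 3, 10. Add edge {3,10}.

Answer: 2 6
6 7
7 10
4 8
1 4
1 9
5 9
3 5
3 10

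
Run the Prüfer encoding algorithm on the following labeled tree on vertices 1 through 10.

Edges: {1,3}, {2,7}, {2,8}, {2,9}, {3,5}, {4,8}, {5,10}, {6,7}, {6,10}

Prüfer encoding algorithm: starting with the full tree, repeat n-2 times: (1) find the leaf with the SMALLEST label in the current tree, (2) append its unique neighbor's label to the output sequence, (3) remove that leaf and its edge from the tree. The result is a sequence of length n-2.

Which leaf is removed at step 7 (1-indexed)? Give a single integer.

Answer: 2

Derivation:
Step 1: current leaves = {1,4,9}. Remove leaf 1 (neighbor: 3).
Step 2: current leaves = {3,4,9}. Remove leaf 3 (neighbor: 5).
Step 3: current leaves = {4,5,9}. Remove leaf 4 (neighbor: 8).
Step 4: current leaves = {5,8,9}. Remove leaf 5 (neighbor: 10).
Step 5: current leaves = {8,9,10}. Remove leaf 8 (neighbor: 2).
Step 6: current leaves = {9,10}. Remove leaf 9 (neighbor: 2).
Step 7: current leaves = {2,10}. Remove leaf 2 (neighbor: 7).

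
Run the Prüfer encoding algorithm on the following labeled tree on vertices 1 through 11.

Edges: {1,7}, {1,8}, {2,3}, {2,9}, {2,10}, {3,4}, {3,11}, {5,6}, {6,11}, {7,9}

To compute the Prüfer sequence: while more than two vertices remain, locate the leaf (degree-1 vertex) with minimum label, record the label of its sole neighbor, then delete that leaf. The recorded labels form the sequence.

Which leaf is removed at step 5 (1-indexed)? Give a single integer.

Answer: 1

Derivation:
Step 1: current leaves = {4,5,8,10}. Remove leaf 4 (neighbor: 3).
Step 2: current leaves = {5,8,10}. Remove leaf 5 (neighbor: 6).
Step 3: current leaves = {6,8,10}. Remove leaf 6 (neighbor: 11).
Step 4: current leaves = {8,10,11}. Remove leaf 8 (neighbor: 1).
Step 5: current leaves = {1,10,11}. Remove leaf 1 (neighbor: 7).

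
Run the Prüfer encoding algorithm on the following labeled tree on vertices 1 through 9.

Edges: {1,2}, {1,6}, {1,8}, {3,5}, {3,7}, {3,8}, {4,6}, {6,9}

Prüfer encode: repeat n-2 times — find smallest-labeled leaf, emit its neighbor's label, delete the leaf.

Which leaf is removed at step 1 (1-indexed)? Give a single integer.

Step 1: current leaves = {2,4,5,7,9}. Remove leaf 2 (neighbor: 1).

Answer: 2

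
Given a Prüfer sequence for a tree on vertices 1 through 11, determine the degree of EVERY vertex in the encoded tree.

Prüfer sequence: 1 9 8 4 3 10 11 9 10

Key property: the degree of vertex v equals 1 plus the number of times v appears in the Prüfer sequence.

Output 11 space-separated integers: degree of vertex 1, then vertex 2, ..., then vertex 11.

p_1 = 1: count[1] becomes 1
p_2 = 9: count[9] becomes 1
p_3 = 8: count[8] becomes 1
p_4 = 4: count[4] becomes 1
p_5 = 3: count[3] becomes 1
p_6 = 10: count[10] becomes 1
p_7 = 11: count[11] becomes 1
p_8 = 9: count[9] becomes 2
p_9 = 10: count[10] becomes 2
Degrees (1 + count): deg[1]=1+1=2, deg[2]=1+0=1, deg[3]=1+1=2, deg[4]=1+1=2, deg[5]=1+0=1, deg[6]=1+0=1, deg[7]=1+0=1, deg[8]=1+1=2, deg[9]=1+2=3, deg[10]=1+2=3, deg[11]=1+1=2

Answer: 2 1 2 2 1 1 1 2 3 3 2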